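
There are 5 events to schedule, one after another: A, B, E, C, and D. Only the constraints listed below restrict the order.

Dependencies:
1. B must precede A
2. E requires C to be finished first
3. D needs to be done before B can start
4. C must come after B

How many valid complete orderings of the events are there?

Only D has no prerequisites, so it must go first.
Enumerating by repeatedly choosing an available event (one whose prerequisites are all placed) gives 3 distinct complete orderings.

3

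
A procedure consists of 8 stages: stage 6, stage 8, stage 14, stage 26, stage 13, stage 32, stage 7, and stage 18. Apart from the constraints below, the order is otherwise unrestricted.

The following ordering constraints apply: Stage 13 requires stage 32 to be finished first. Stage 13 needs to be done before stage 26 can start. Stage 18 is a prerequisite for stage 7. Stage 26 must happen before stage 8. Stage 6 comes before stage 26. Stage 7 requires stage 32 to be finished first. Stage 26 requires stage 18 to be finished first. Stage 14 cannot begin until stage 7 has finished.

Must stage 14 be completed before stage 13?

No

No chain of constraints connects stage 14 to stage 13 in either direction.
So stage 14 can come before stage 13 or after — it is not forced.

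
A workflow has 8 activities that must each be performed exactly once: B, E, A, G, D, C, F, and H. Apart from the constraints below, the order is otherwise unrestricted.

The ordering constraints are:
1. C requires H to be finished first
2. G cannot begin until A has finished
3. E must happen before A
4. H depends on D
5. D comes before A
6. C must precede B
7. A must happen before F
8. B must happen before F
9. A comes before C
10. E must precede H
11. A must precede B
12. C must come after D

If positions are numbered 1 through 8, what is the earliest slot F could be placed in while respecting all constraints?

7

The activities that are forced before F, directly or transitively, are B, E, A, D, C, H. That's 6 activities.
So at minimum 6 activities come before F, putting F no earlier than position 7. That position is achievable by scheduling exactly those predecessors first.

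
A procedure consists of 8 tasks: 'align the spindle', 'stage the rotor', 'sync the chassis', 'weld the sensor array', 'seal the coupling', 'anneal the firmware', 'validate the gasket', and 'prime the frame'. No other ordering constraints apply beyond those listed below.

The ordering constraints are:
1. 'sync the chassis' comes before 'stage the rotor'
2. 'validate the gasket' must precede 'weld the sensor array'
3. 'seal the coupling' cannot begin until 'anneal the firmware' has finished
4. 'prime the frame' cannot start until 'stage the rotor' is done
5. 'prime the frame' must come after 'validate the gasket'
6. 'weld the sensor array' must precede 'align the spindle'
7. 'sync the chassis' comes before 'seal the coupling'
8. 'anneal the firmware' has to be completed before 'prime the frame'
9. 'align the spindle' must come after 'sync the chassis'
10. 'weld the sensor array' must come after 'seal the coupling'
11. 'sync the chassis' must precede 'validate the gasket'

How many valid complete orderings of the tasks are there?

77

The tasks with no prerequisites are 'sync the chassis', 'anneal the firmware'; any of them can be placed first.
Enumerating by repeatedly choosing an available task (one whose prerequisites are all placed) gives 77 distinct complete orderings.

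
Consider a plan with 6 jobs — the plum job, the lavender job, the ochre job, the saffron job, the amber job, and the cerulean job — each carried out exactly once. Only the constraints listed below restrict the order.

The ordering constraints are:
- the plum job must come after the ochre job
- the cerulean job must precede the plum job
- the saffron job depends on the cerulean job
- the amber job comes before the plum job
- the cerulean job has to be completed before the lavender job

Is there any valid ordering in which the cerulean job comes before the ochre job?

No chain of constraints runs from the ochre job to the cerulean job, so the ochre job is not required to come first.
So a valid ordering placing the cerulean job earlier than the ochre job exists.

Yes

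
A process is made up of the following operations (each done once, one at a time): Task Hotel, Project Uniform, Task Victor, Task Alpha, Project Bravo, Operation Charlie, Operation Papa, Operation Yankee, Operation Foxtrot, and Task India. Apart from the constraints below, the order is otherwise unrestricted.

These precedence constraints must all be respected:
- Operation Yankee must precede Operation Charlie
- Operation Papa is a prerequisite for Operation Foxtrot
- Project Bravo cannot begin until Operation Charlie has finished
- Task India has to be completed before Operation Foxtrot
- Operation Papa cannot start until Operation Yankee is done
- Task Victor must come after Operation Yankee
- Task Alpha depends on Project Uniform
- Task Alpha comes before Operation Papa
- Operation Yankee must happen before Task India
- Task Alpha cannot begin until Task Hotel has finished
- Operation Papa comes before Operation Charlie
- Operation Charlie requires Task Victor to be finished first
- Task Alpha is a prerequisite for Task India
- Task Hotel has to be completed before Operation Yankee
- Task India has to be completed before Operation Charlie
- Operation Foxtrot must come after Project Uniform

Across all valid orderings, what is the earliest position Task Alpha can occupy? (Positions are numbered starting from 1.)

Every operation that must precede Task Alpha has to come before it. Tracing all chains that end at Task Alpha, those operations are: Task Hotel, Project Uniform — 2 in total.
So at minimum 2 operations come before Task Alpha, putting Task Alpha no earlier than position 3. That position is achievable by scheduling exactly those predecessors first.

3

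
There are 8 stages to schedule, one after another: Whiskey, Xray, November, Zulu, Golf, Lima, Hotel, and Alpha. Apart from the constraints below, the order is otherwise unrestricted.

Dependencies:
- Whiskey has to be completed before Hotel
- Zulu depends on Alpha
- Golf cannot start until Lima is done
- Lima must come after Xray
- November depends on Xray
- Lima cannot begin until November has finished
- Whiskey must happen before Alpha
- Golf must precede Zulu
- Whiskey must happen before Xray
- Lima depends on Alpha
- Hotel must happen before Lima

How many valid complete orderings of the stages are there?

12

Only Whiskey has no prerequisites, so it must go first.
Systematically extending each partial ordering one stage at a time and counting, there are 12 complete orderings.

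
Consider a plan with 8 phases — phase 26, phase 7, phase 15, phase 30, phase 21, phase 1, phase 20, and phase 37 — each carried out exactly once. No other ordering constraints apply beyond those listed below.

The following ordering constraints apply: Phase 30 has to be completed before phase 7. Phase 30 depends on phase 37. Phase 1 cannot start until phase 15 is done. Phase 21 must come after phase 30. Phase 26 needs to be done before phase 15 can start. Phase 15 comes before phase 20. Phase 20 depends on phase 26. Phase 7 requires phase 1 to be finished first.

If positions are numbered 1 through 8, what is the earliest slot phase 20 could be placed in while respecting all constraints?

Every phase that must precede phase 20 has to come before it. Tracing all chains that end at phase 20, those phases are: phase 26, phase 15 — 2 in total.
So at minimum 2 phases come before phase 20, putting phase 20 no earlier than position 3. That position is achievable by scheduling exactly those predecessors first.

3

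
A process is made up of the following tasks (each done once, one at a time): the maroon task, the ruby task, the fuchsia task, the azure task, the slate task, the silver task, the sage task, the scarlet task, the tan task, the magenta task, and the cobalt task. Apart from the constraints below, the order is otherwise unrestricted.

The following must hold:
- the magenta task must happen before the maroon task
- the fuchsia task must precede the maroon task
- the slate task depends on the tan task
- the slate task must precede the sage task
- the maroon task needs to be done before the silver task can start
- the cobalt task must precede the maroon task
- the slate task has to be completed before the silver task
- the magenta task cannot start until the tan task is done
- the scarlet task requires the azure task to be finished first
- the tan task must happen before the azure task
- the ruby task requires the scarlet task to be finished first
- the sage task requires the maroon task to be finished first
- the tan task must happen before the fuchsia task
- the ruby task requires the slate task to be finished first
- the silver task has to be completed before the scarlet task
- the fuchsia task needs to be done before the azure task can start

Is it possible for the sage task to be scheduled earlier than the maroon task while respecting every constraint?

No

Following the maroon task → the sage task, the maroon task must precede the sage task in every valid ordering.
Hence the sage task can never be scheduled before the maroon task.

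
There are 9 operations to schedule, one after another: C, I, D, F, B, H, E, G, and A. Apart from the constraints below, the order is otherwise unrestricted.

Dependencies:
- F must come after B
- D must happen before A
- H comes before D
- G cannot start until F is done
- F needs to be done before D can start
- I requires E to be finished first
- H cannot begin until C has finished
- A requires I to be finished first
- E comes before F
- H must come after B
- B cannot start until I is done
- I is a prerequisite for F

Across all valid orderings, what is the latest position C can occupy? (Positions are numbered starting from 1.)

6

Every operation that must follow C has to come after it. Tracing all chains starting from C, those operations are: D, H, A — 3 in total.
With 3 mandatory successors out of 9 operations total, the latest slot for C is 9−3 = 6, and it's reachable by doing all non-successors before C.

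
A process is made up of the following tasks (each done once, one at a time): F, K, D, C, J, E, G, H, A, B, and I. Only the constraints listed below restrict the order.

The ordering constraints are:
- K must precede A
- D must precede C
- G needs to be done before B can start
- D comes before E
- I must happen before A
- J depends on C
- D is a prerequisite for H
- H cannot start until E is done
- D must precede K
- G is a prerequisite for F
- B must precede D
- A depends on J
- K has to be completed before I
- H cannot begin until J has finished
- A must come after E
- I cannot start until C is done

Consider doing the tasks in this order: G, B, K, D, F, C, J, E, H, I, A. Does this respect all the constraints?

No

In the proposed order, K appears before D.
Since D is required before K, the ordering is invalid.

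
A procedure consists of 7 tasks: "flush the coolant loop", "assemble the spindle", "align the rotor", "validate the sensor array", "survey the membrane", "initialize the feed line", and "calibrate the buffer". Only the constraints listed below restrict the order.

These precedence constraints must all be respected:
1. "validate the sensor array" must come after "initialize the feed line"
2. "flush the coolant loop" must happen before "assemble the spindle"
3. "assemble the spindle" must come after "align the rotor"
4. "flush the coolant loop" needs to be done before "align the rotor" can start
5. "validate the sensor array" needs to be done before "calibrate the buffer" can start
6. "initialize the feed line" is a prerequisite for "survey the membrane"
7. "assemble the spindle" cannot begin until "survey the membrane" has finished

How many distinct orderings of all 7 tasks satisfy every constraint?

71

The tasks with no prerequisites are "flush the coolant loop", "initialize the feed line"; any of them can be placed first.
Enumerating by repeatedly choosing an available task (one whose prerequisites are all placed) gives 71 distinct complete orderings.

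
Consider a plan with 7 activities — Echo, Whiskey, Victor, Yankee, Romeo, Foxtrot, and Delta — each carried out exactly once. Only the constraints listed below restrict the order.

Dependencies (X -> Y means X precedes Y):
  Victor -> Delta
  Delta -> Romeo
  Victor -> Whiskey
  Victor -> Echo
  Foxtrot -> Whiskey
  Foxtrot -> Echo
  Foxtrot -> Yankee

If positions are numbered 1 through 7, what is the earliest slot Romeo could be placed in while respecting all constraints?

3

Working backwards through the constraints from Romeo, its full set of required predecessors is Victor, Delta — 2 of them.
With 2 mandatory predecessors, the earliest Romeo can sit is position 2+1 = 3, and placing just those 2 first achieves it.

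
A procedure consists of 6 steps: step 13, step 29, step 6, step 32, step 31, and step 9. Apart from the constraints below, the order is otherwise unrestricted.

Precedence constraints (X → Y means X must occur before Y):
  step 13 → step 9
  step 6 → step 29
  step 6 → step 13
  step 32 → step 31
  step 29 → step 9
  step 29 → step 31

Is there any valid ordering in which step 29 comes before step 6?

No

There is a dependency chain step 6 → step 29, so step 29 always comes after step 6.
Hence step 29 can never be scheduled before step 6.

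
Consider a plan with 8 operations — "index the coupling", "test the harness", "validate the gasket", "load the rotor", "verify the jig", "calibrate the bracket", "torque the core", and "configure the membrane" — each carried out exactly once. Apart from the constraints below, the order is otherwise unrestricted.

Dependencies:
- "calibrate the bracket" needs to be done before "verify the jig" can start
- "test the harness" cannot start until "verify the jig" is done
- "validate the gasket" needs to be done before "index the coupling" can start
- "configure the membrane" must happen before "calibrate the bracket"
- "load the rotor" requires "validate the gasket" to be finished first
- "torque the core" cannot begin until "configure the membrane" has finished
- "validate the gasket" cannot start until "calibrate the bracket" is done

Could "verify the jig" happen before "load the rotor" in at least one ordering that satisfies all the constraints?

Yes

No chain of constraints runs from "load the rotor" to "verify the jig", so "load the rotor" is not required to come first.
So a valid ordering placing "verify the jig" earlier than "load the rotor" exists.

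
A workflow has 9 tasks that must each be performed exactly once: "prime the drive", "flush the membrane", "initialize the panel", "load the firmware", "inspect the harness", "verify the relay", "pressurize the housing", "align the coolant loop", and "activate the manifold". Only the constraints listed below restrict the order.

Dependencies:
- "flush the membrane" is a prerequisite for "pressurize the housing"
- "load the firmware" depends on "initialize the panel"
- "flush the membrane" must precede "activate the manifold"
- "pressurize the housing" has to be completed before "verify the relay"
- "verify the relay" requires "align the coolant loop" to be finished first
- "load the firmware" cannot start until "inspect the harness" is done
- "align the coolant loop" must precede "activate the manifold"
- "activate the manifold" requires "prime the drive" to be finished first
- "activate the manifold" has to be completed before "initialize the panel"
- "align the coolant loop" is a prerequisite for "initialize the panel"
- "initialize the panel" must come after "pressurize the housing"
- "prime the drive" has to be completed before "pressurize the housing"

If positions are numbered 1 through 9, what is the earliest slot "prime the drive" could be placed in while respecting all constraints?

1

"prime the drive" has no prerequisites at all, so it can go in position 1.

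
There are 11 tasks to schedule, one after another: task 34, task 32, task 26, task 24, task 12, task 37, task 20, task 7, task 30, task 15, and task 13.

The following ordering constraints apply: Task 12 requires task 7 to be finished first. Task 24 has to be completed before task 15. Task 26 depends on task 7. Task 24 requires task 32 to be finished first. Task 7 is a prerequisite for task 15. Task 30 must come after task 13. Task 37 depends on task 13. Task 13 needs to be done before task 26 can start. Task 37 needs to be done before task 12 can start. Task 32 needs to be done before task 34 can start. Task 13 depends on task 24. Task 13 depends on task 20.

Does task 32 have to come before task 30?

Yes

Following the dependencies: task 32 → task 24 → task 13 → task 30.
That forces task 32 before task 30 in every valid schedule.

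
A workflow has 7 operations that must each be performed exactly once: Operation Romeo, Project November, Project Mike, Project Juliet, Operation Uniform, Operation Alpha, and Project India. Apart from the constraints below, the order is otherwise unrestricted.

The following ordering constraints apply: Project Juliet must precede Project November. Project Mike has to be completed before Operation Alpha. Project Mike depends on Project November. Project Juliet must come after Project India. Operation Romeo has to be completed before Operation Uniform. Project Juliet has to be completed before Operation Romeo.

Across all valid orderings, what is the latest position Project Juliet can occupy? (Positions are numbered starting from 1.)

Following every chain forward from Project Juliet, the operations that must come later are Operation Romeo, Project November, Project Mike, Operation Uniform, Operation Alpha — 5 of them.
So at least 5 operations follow Project Juliet, putting Project Juliet no later than position 2. That position is achievable by scheduling everything else first.

2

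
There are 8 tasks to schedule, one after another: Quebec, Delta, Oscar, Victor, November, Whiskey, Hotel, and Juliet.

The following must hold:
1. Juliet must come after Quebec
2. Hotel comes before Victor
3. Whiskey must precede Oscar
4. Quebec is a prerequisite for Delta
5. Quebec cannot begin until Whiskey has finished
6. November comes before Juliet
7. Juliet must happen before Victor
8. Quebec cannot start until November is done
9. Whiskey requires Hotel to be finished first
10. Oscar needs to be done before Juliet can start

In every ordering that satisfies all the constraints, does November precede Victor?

Yes

There is a constraint chain November → Juliet → Victor.
That forces November before Victor in every valid schedule.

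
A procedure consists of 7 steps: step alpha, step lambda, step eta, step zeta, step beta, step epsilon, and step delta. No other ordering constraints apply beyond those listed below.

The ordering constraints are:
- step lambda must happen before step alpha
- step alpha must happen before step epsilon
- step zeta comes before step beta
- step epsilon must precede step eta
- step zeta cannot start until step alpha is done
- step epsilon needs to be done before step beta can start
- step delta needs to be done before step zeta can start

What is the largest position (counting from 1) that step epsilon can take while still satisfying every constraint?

5

Following every chain forward from step epsilon, the steps that must come later are step eta, step beta — 2 of them.
So at least 2 steps follow step epsilon, putting step epsilon no later than position 5. That position is achievable by scheduling everything else first.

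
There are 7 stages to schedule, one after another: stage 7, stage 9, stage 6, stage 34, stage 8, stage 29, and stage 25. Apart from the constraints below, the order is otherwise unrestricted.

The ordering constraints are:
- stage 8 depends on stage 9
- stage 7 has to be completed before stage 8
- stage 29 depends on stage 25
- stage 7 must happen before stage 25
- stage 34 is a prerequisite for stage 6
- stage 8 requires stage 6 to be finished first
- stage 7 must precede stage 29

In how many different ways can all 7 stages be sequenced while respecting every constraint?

102

The stages with no prerequisites are stage 7, stage 9, stage 34; any of them can be placed first.
Enumerating by repeatedly choosing an available stage (one whose prerequisites are all placed) gives 102 distinct complete orderings.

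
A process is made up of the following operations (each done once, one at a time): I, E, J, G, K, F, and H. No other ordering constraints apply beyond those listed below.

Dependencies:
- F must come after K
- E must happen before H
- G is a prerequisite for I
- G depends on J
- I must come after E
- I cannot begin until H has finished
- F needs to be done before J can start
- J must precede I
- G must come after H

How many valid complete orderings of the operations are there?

10

The operations with no prerequisites are E, K; any of them can be placed first.
Enumerating by repeatedly choosing an available operation (one whose prerequisites are all placed) gives 10 distinct complete orderings.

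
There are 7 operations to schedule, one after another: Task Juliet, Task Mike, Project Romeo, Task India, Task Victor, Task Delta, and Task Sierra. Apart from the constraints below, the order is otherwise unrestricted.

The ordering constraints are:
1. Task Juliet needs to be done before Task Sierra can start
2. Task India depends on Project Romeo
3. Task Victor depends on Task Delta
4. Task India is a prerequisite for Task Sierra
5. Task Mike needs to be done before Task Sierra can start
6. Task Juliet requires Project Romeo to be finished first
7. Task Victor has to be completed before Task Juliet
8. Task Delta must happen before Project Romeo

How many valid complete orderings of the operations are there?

30

The operations with no prerequisites are Task Mike, Task Delta; any of them can be placed first.
Enumerating by repeatedly choosing an available operation (one whose prerequisites are all placed) gives 30 distinct complete orderings.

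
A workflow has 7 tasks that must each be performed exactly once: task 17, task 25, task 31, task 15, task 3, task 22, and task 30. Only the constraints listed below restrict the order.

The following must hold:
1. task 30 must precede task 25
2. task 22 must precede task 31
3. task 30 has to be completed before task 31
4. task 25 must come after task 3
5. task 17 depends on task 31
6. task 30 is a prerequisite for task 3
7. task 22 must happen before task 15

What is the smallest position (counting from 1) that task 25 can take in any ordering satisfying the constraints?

3

The tasks that are forced before task 25, directly or transitively, are task 3, task 30. That's 2 tasks.
So at minimum 2 tasks come before task 25, putting task 25 no earlier than position 3. That position is achievable by scheduling exactly those predecessors first.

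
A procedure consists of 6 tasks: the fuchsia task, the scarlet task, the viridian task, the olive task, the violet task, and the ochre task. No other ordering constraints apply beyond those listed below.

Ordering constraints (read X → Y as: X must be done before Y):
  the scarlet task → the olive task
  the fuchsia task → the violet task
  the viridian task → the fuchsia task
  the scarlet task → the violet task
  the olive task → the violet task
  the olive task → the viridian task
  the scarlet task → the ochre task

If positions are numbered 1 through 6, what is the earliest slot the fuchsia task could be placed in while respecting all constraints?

Working backwards through the constraints from the fuchsia task, its full set of required predecessors is the scarlet task, the viridian task, the olive task — 3 of them.
So at minimum 3 tasks come before the fuchsia task, putting the fuchsia task no earlier than position 4. That position is achievable by scheduling exactly those predecessors first.

4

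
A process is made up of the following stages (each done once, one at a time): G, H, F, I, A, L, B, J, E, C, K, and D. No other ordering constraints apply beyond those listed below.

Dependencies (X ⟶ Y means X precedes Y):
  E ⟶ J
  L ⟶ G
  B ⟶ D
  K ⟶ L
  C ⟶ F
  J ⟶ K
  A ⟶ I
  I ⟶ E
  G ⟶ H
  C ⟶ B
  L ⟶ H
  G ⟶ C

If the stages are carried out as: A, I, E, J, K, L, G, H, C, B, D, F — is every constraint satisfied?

Every stated constraint is respected: C sits at position 9, ahead of F at position 12, and each of the other listed pairs likewise has the predecessor earlier in the sequence.

Yes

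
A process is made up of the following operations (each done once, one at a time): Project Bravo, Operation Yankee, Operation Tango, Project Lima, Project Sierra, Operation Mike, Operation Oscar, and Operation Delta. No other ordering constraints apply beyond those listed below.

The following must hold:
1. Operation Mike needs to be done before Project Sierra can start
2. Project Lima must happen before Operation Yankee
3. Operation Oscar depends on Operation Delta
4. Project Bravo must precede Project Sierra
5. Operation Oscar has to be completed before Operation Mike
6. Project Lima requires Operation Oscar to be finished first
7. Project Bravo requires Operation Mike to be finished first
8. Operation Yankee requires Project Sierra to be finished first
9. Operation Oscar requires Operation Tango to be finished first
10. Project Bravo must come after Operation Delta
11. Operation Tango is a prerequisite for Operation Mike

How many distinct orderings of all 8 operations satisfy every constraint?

8

2 operations have no prerequisites (Operation Tango, Operation Delta), so any of them could come first.
Counting all ways to extend the partial order to a total order gives 8.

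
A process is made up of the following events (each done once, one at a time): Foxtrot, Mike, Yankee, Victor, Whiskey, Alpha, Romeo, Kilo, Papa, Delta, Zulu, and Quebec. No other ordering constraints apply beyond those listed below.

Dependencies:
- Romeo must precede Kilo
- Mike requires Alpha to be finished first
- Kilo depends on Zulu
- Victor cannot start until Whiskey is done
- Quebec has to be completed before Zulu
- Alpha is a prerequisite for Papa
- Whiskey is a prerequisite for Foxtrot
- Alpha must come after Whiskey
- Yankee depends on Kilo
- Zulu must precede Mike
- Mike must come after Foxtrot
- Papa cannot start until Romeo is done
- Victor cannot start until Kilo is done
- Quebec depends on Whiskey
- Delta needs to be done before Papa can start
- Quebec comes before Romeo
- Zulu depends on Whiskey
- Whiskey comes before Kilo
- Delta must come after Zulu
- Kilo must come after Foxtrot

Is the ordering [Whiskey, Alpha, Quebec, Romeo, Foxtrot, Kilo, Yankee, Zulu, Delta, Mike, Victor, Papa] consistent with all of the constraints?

Here Zulu comes after Kilo.
But one of the constraints requires Zulu before Kilo, so this ordering violates it.

No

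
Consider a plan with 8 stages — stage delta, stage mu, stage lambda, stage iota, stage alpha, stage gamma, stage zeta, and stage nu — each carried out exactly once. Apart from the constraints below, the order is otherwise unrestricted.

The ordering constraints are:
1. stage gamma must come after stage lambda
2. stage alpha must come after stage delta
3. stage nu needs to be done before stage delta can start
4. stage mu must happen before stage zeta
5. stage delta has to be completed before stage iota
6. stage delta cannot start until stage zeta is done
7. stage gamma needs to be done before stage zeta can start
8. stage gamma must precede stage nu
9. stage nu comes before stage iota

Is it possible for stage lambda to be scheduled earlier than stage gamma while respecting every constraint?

Yes

Stage lambda is actually forced before stage gamma by the constraints, so certainly some valid ordering has stage lambda first.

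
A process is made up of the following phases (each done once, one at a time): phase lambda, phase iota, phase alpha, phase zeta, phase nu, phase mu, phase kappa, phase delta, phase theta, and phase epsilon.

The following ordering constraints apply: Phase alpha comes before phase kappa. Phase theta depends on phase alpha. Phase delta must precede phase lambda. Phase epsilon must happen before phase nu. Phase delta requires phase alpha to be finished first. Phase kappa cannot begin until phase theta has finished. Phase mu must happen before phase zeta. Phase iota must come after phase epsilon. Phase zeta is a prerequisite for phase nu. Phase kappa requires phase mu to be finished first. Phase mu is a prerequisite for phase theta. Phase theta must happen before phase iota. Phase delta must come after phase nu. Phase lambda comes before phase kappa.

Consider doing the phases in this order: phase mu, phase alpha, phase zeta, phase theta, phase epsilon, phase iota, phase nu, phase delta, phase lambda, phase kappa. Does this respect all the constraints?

Checking each listed constraint against this order: for instance, phase mu is in position 1 and phase kappa in position 10, so that constraint holds — and the remaining constraints check out the same way.

Yes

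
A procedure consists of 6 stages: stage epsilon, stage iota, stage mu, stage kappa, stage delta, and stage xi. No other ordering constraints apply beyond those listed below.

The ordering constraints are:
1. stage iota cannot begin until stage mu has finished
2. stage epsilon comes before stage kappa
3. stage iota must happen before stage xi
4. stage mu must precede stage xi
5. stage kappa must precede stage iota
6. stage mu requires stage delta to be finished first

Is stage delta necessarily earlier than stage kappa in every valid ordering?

Stage delta and stage kappa are not related by any chain of constraints.
A valid ordering placing stage kappa before stage delta exists, so the answer is no.

No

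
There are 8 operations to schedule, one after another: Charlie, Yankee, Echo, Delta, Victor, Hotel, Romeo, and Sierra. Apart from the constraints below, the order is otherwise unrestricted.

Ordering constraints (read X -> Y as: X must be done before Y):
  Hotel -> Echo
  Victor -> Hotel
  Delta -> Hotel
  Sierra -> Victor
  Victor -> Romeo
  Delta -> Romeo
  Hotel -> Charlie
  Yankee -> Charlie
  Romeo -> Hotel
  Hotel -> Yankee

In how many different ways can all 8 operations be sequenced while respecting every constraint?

2 operations have no prerequisites (Delta, Sierra), so any of them could come first.
Counting all ways to extend the partial order to a total order gives 9.

9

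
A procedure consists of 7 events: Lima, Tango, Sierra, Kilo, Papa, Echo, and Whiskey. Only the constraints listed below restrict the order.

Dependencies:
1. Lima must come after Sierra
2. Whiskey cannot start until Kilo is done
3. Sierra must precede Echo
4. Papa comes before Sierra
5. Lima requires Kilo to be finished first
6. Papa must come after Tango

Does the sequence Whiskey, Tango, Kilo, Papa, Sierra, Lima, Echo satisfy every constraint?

No

Here Kilo comes after Whiskey.
But one of the constraints requires Kilo before Whiskey, so this ordering violates it.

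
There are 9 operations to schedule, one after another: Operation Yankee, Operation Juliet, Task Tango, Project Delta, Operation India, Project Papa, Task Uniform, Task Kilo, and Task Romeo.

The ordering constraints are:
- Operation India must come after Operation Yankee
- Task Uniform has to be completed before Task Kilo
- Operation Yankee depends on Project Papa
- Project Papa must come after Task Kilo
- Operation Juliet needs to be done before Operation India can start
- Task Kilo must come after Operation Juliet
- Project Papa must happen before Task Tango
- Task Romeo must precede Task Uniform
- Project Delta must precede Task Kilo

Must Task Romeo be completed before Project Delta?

No chain of constraints connects Task Romeo to Project Delta in either direction.
A valid ordering placing Project Delta before Task Romeo exists, so the answer is no.

No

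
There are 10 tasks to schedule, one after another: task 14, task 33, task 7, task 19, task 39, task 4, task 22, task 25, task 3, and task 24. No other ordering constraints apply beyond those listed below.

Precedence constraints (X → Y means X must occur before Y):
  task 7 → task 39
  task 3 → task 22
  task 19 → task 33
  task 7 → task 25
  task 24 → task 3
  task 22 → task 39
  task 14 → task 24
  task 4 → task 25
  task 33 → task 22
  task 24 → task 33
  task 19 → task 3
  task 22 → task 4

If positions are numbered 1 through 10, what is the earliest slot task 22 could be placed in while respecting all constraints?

Every task that must precede task 22 has to come before it. Tracing all chains that end at task 22, those tasks are: task 14, task 33, task 19, task 3, task 24 — 5 in total.
So at minimum 5 tasks come before task 22, putting task 22 no earlier than position 6. That position is achievable by scheduling exactly those predecessors first.

6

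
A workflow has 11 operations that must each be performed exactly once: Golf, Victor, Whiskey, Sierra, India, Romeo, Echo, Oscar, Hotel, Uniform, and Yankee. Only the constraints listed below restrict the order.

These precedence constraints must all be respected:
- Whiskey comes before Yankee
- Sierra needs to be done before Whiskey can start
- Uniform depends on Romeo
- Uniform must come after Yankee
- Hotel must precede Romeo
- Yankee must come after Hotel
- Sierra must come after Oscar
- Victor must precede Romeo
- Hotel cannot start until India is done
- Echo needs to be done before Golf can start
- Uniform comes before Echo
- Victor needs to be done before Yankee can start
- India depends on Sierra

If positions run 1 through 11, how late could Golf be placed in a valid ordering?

Golf has no required successors, so nothing stops it from going last (position 11).

11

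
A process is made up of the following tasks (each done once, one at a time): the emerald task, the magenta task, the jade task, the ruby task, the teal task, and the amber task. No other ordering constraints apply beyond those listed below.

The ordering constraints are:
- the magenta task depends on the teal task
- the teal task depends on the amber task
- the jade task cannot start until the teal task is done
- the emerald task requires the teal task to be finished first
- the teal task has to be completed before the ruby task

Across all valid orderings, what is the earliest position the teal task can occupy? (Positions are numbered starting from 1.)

2

Working backwards through the constraints from the teal task, its only required predecessor is the amber task.
So at minimum 1 task comes before the teal task, putting the teal task no earlier than position 2. That position is achievable by scheduling exactly that predecessor first.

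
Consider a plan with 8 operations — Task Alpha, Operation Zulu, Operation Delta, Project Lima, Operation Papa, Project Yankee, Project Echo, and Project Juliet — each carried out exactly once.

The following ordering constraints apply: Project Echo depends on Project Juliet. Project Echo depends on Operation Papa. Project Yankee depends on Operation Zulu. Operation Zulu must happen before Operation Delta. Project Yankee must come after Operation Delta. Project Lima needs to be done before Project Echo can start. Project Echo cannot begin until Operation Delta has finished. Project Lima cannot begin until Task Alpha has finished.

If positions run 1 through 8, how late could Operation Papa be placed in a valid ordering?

7

Following the constraints forward from Operation Papa, its only required successor is Project Echo.
With 1 mandatory successor out of 8 operations total, the latest slot for Operation Papa is 8−1 = 7, and it's reachable by doing all non-successors before Operation Papa.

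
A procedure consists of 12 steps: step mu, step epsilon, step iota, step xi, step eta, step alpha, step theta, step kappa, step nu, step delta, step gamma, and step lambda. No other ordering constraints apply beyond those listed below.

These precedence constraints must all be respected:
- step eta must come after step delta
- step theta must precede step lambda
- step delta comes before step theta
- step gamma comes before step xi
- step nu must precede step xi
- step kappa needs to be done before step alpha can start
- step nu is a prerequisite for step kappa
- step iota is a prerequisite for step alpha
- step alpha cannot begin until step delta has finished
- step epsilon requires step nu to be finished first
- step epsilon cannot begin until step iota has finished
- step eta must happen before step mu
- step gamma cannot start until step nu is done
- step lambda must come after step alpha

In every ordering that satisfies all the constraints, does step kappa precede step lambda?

Yes

Following the dependencies: step kappa → step alpha → step lambda.
Hence step kappa necessarily comes before step lambda.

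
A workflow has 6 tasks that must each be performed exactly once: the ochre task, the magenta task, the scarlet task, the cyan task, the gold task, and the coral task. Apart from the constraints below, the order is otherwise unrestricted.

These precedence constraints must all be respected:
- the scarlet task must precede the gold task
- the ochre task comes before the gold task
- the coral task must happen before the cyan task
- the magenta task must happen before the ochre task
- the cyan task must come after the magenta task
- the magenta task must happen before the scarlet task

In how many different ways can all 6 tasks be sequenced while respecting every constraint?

The tasks with no prerequisites are the magenta task, the coral task; any of them can be placed first.
Counting all ways to extend the partial order to a total order gives 28.

28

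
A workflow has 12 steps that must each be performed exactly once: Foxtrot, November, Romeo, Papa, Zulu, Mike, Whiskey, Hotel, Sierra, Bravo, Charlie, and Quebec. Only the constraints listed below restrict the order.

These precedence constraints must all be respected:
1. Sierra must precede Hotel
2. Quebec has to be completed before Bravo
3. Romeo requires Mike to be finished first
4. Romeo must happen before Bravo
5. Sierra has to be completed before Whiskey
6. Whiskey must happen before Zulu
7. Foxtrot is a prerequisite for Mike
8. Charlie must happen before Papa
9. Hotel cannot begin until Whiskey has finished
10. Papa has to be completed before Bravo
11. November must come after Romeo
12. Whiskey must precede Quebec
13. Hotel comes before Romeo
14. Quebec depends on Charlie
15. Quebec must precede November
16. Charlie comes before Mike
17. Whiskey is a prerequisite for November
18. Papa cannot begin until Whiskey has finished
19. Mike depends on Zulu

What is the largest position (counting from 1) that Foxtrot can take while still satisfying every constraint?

8

Every step that must follow Foxtrot has to come after it. Tracing all chains starting from Foxtrot, those steps are: November, Romeo, Mike, Bravo — 4 in total.
With 4 mandatory successors out of 12 steps total, the latest slot for Foxtrot is 12−4 = 8, and it's reachable by doing all non-successors before Foxtrot.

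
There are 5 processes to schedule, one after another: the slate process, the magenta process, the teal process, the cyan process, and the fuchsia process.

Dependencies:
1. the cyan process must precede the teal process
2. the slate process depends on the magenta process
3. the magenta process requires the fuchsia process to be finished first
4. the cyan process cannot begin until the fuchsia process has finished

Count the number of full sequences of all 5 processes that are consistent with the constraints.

Only the fuchsia process has no prerequisites, so it must go first.
Enumerating by repeatedly choosing an available process (one whose prerequisites are all placed) gives 6 distinct complete orderings.

6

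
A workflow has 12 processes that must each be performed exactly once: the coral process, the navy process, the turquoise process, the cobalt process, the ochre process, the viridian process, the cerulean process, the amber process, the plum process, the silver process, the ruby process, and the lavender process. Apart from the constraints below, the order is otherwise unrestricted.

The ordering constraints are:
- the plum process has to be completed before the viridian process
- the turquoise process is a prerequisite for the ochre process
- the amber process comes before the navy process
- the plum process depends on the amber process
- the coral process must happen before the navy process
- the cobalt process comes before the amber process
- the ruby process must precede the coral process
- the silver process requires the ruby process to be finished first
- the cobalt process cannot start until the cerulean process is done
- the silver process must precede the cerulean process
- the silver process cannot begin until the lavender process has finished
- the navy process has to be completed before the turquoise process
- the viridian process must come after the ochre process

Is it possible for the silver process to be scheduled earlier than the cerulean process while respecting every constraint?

Yes

Every valid ordering already has the silver process before the cerulean process (the constraints require it), so in particular at least one does.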